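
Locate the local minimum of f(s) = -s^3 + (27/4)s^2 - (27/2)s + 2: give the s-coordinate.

3/2

f'(s) = -3s^2 + (27/2)s - 27/2. Setting f'(s) = 0 gives s ∈ {3/2, 3}.
Second-derivative test with f''(s) = -6s + 27/2: f''(3/2) = 9/2 > 0 ⇒ local minimum; f''(3) = -9/2 < 0 ⇒ local maximum.
Thus f has its local minimum at s = 3/2, with value -103/16.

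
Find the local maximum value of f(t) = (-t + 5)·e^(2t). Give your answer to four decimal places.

By the product rule, f'(t) = (-2t + 9)·e^(2t). Since e^(2t) > 0, the only critical point is t = 9/2.
f''(9/2) has the same sign as -2 < 0, so this is a local maximum.
f(9/2) = (1/2)·e^(9) ≈ 4051.5420.

4051.5420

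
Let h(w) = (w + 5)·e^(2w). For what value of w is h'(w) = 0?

h'(w) = 1·e^(2w) + (w + 5)·2·e^(2w) = (2w + 11)·e^(2w). Since e^(2w) > 0, the only critical point is w = -11/2.
h''(-11/2) has the same sign as 2 > 0, so this is a local minimum.
h(-11/2) = (-1/2)·e^(-11) ≈ -0.0000.

-11/2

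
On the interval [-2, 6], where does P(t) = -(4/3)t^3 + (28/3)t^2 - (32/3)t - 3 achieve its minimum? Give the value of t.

P'(t) = -4t^2 + (56/3)t - 32/3, which vanishes at t = 2/3 and t = 4.
Compare values at every candidate in [-2, 6]: P(-2) = 199/3, P(2/3) = -515/81, P(4) = 55/3, P(6) = -19.
So the minimum is P(6) = -19.

6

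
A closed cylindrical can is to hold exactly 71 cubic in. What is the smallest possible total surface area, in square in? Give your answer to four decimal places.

With radius r and height h, πr²h = 71 so h = 71/(πr²), and S(r) = 2πr² + 2πrh = 2πr² + 2·71/r.
S'(r) = 4πr − 2·71/r² = 0 ⇒ r³ = 71/(2π), so r ≈ 2.2440 and h = 2r ≈ 4.4880.
S''(r) = 4π + 4·71/r³ > 0, so this is the minimum; S ≈ 94.9191.

94.9191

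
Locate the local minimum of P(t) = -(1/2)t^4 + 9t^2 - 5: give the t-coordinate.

P'(t) = -2t^3 + 18t. Setting P'(t) = 0 gives t ∈ {-3, 0, 3}.
Second-derivative test with P''(t) = -6t^2 + 18: P''(-3) = -36 < 0 ⇒ local maximum; P''(0) = 18 > 0 ⇒ local minimum; P''(3) = -36 < 0 ⇒ local maximum.
Thus P has its local minimum at t = 0, with value -5.

0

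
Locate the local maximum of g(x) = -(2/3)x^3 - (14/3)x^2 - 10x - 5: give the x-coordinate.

-5/3

g'(x) = -2x^2 - (28/3)x - 10 = 0 at x = -3, -5/3.
Since g''(x) = -4x - 28/3, we get g''(-3) = 8/3 > 0 ⇒ local minimum; g''(-5/3) = -8/3 < 0 ⇒ local maximum.
Thus g has its local maximum at x = -5/3, with value 145/81.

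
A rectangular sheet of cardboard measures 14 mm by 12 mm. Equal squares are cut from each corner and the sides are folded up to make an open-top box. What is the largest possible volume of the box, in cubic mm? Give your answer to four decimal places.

160.5837

With cut size x, the volume is V(x) = x(14 − 2x)(12 − 2x) for 0 < x < 6.
V'(x) = 12x^2 − 104x + 168. Setting V'(x) = 0 gives x ≈ 2.1475 (the root in (0, 6)).
V''(x) = 24x − 104 is negative there, so this is the maximum; V ≈ 160.5837.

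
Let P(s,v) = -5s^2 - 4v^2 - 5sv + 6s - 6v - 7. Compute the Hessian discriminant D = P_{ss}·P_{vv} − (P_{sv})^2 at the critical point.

∂P/∂s = -10s - 5v + 6 = 0 and ∂P/∂v = -5s - 8v - 6 = 0, so (s, v) = (78/55, -18/11).
The Hessian has P_{ss} = -10, P_{vv} = -8, P_{sv} = -5, giving D = 55 > 0 with P_{ss} < 0, so the point is a local maximum.
D = (-10)·(-8) − (-5)^2 = 55.

55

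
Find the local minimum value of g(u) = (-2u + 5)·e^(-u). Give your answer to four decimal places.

g'(u) = (-2)·e^(-u) + (-2u + 5)·(-1)·e^(-u) = (2u - 7)·e^(-u). Since e^(-u) > 0, the only critical point is u = 7/2.
g''(7/2) has the same sign as 2 > 0, so this is a local minimum.
g(7/2) = (-2)·e^(-7/2) ≈ -0.0604.

-0.0604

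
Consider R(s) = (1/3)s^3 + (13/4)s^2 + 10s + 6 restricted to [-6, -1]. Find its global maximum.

-13/12

Differentiating, R'(s) = s^2 + (13/2)s + 10; which vanishes at s = -4 and s = -5/2.
Candidates: R(-6) = -9, R(-4) = -10/3, R(-5/2) = -187/48, R(-1) = -13/12.
The maximum over the interval is -13/12, attained at s = -1.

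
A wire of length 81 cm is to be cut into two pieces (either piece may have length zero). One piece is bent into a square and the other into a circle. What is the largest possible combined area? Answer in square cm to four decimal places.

522.1078

Let x be the length used for the square. Square side x/4; circle radius (81−x)/(2π).
A(x) = (x/4)² + π·((81−x)/(2π))² = x²/16 + (81−x)²/(4π) for 0 ≤ x ≤ 81. A'(x) = x/8 − (81−x)/(2π) = 0 gives x = 4·81/(π+4) ≈ 45.3680.
A'' > 0, so the interior critical point is a minimum; the maximum is at an endpoint. A(0) = 522.1078 and A(81) = 410.0625, so the largest area is 522.1078.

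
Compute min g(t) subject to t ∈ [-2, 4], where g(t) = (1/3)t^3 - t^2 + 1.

g'(t) = t^2 - 2t, which vanishes at t = 0 and t = 2.
Evaluating at the critical points and endpoints: g(-2) = -17/3; g(0) = 1; g(2) = -1/3; g(4) = 19/3.
The minimum over the interval is -17/3, attained at t = -2.

-17/3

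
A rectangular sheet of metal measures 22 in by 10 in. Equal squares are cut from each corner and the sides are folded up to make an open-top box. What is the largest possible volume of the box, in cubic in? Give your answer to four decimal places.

With cut size x, the volume is V(x) = x(22 − 2x)(10 − 2x) for 0 < x < 5.
V'(x) = 12x^2 − 128x + 220. Setting V'(x) = 0 gives x ≈ 2.1535 (the root in (0, 5)).
V''(x) = 24x − 128 is negative there, so this is the maximum; V ≈ 216.9140.

216.9140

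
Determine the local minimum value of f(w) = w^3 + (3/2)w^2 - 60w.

f'(w) = 3w^2 + 3w - 60. Setting f'(w) = 0 gives w ∈ {-5, 4}.
f''(w) = 6w + 3. f''(-5) = -27 < 0 ⇒ local maximum; f''(4) = 27 > 0 ⇒ local minimum.
The local minimum is f(4) = -152.

-152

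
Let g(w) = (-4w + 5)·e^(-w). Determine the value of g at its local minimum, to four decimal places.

Differentiating with the product rule gives g'(w) = (4w - 9)·e^(-w). Since e^(-w) > 0, the only critical point is w = 9/4.
g''(9/4) has the same sign as 4 > 0, so this is a local minimum.
g(9/4) = (-4)·e^(-9/4) ≈ -0.4216.

-0.4216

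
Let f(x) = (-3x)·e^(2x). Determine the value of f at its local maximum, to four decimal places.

Differentiating with the product rule gives f'(x) = (-6x - 3)·e^(2x). Since e^(2x) > 0, the only critical point is x = -1/2.
f''(-1/2) has the same sign as -6 < 0, so this is a local maximum.
f(-1/2) = (3/2)·e^(-1) ≈ 0.5518.

0.5518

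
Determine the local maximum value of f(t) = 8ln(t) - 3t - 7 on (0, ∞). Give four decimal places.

-7.1534

f'(t) = 8/t − 3 = 0 gives t = 8/3.
f''(t) = -8/t², which is negative for t > 0, so this is a local maximum.
f(8/3) = 8·ln(8/3) - 8 - 7 ≈ -7.1534.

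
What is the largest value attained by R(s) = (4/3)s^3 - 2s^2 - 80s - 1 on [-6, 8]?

605/3

The derivative is 4s^2 - 4s - 80, which vanishes at s = -4 and s = 5.
Compare values at every candidate in [-6, 8]: R(-6) = 119,  R(-4) = 605/3,  R(5) = -853/3,  R(8) = -259/3.
So the maximum is R(-4) = 605/3.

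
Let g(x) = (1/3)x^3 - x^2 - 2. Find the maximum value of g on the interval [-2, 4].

10/3

The derivative is x^2 - 2x, which vanishes at x = 0 and x = 2.
Compare values at every candidate in [-2, 4]: g(-2) = -26/3; g(0) = -2; g(2) = -10/3; g(4) = 10/3.
The maximum over the interval is 10/3, attained at x = 4.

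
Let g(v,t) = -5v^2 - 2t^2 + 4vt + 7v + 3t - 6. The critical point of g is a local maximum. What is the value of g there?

83/24

∂g/∂v = -10v + 4t + 7 = 0 and ∂g/∂t = 4v - 4t + 3 = 0, so (v, t) = (5/3, 29/12).
The Hessian has g_{vv} = -10, g_{tt} = -4, g_{vt} = 4, giving D = 24 > 0 with g_{vv} < 0, so the point is a local maximum.
g(5/3, 29/12) = 83/24.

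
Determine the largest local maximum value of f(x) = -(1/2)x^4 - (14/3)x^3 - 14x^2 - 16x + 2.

Critical points: f'(x) = -2x^3 - 14x^2 - 28x - 16 vanishes at x = -4, -2, -1.
f''(x) = -6x^2 - 28x - 28. f''(-4) = -12 < 0 ⇒ local maximum; f''(-2) = 4 > 0 ⇒ local minimum; f''(-1) = -6 < 0 ⇒ local maximum.
Thus f has its largest local maximum at x = -4, with value 38/3.

38/3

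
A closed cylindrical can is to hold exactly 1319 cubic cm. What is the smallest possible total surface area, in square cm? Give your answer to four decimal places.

With radius r and height h, πr²h = 1319 so h = 1319/(πr²), and S(r) = 2πr² + 2πrh = 2πr² + 2·1319/r.
S'(r) = 4πr − 2·1319/r² = 0 ⇒ r³ = 1319/(2π), so r ≈ 5.9432 and h = 2r ≈ 11.8864.
S''(r) = 4π + 4·1319/r³ > 0, so this is the minimum; S ≈ 665.8009.

665.8009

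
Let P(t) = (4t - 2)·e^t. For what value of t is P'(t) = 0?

P'(t) = 4·e^t + (4t - 2)·1·e^t = (4t + 2)·e^t. Since e^t > 0, the only critical point is t = -1/2.
P''(-1/2) has the same sign as 4 > 0, so this is a local minimum.
P(-1/2) = (-4)·e^(-1/2) ≈ -2.4261.

-1/2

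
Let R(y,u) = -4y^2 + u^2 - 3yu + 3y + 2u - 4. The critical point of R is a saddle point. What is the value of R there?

-89/25

∂R/∂y = -8y - 3u + 3 = 0 and ∂R/∂u = -3y + 2u + 2 = 0, so (y, u) = (12/25, -7/25).
The Hessian has R_{yy} = -8, R_{uu} = 2, R_{yu} = -3, giving D = -25 < 0, so the point is a saddle point.
R(12/25, -7/25) = -89/25.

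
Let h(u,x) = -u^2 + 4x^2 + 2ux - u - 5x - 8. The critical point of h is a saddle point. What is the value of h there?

∂h/∂u = -2u + 2x - 1 = 0 and ∂h/∂x = 2u + 8x - 5 = 0, so (u, x) = (1/10, 3/5).
The Hessian has h_{uu} = -2, h_{xx} = 8, h_{ux} = 2, giving D = -20 < 0, so the point is a saddle point.
h(1/10, 3/5) = -191/20.

-191/20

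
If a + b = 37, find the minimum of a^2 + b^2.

1369/2

With a + b = 37, a^2 + b^2 = a^2 + (37 − a)^2.
The derivative 2a − 2(37 − a) = 4a − 74 vanishes at a = 37/2; second derivative 4 > 0, a minimum.
The minimum is 2·(37/2)^2 = 1369/2.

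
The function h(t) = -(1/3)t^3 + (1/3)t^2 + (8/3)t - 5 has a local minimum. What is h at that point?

-581/81

Critical points: h'(t) = -t^2 + (2/3)t + 8/3 vanishes at t = -4/3, 2.
h''(t) = -2t + 2/3. h''(-4/3) = 10/3 > 0 ⇒ local minimum; h''(2) = -10/3 < 0 ⇒ local maximum.
So the local minimum value is h(-4/3) = -581/81.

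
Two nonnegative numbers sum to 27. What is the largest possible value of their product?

729/4

With x + y = 27, the product is P(x) = x(27 − x).
P'(x) = 27 − 2x = 0 gives x = 27/2; P'' = −2 < 0, so this is the maximum.
P = 27/2·27/2 = 729/4.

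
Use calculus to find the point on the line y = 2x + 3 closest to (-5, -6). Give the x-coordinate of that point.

Minimize D(x)^2 = (x + 5)^2 + (2x + 9)^2.
d/dx[D^2] = 2(x + 5) + 2·2·(2x + 9) = 0 ⇒ x = -23/5.
Then y = -31/5 and the distance is √(1/5) ≈ 0.4472.

-23/5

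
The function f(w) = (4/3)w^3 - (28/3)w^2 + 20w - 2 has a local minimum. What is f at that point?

10

f'(w) = 4w^2 - (56/3)w + 20 = 0 at w = 5/3, 3.
Second-derivative test with f''(w) = 8w - 56/3: f''(5/3) = -16/3 < 0 ⇒ local maximum; f''(3) = 16/3 > 0 ⇒ local minimum.
The local minimum is f(3) = 10.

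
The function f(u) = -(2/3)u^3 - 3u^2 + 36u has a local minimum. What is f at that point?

f'(u) = -2u^2 - 6u + 36. Setting f'(u) = 0 gives u ∈ {-6, 3}.
Second-derivative test with f''(u) = -4u - 6: f''(-6) = 18 > 0 ⇒ local minimum; f''(3) = -18 < 0 ⇒ local maximum.
The local minimum is f(-6) = -180.

-180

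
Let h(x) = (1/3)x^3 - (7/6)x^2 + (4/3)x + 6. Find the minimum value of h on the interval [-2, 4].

The derivative is x^2 - (7/3)x + 4/3, which vanishes at x = 1 and x = 4/3.
Compare values at every candidate in [-2, 4]: h(-2) = -4; h(1) = 13/2; h(4/3) = 526/81; h(4) = 14.
The minimum over the interval is -4, attained at x = -2.

-4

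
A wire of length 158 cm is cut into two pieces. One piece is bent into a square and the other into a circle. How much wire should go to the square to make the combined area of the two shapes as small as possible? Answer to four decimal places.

Let x be the length used for the square. Square side x/4; circle radius (158−x)/(2π).
A(x) = (x/4)² + π·((158−x)/(2π))² = x²/16 + (158−x)²/(4π) for 0 ≤ x ≤ 158. A'(x) = x/8 − (158−x)/(2π) = 0 gives x = 4·158/(π+4) ≈ 88.4957.
A'' = 1/8 + 1/(2π) > 0, so this gives the minimum combined area; x ≈ 88.4957 cm to the square.

88.4957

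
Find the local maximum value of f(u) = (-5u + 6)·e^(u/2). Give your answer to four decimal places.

6.7032

By the product rule, f'(u) = (-(5/2)u - 2)·e^(u/2). Since e^(u/2) > 0, the only critical point is u = -4/5.
f''(-4/5) has the same sign as -5/2 < 0, so this is a local maximum.
f(-4/5) = (10)·e^(-2/5) ≈ 6.7032.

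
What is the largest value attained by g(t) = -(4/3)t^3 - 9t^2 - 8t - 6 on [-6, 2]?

g'(t) = -4t^2 - 18t - 8, which vanishes at t = -4 and t = -1/2.
Evaluating at the critical points and endpoints: g(-6) = 6, g(-4) = -98/3, g(-1/2) = -49/12, g(2) = -206/3.
The maximum over the interval is 6, attained at t = -6.

6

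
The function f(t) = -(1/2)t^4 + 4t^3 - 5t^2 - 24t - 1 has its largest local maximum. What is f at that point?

27/2

f'(t) = -2t^3 + 12t^2 - 10t - 24 = 0 at t = -1, 3, 4.
Since f''(t) = -6t^2 + 24t - 10, we get f''(-1) = -40 < 0 ⇒ local maximum; f''(3) = 8 > 0 ⇒ local minimum; f''(4) = -10 < 0 ⇒ local maximum.
Thus f has its largest local maximum at t = -1, with value 27/2.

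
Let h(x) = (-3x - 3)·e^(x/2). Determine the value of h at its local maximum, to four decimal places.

1.3388

Differentiating with the product rule gives h'(x) = (-(3/2)x - 9/2)·e^(x/2). Since e^(x/2) > 0, the only critical point is x = -3.
h''(-3) has the same sign as -3/2 < 0, so this is a local maximum.
h(-3) = (6)·e^(-3/2) ≈ 1.3388.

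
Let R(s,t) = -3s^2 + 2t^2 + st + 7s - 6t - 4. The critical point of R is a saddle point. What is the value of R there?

∂R/∂s = -6s + t + 7 = 0 and ∂R/∂t = s + 4t - 6 = 0, so (s, t) = (34/25, 29/25).
The Hessian has R_{ss} = -6, R_{tt} = 4, R_{st} = 1, giving D = -25 < 0, so the point is a saddle point.
R(34/25, 29/25) = -68/25.

-68/25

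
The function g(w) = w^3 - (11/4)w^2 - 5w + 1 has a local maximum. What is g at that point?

g'(w) = 3w^2 - (11/2)w - 5. Setting g'(w) = 0 gives w ∈ {-2/3, 5/2}.
Second-derivative test with g''(w) = 6w - 11/2: g''(-2/3) = -19/2 < 0 ⇒ local maximum; g''(5/2) = 19/2 > 0 ⇒ local minimum.
The local maximum is g(-2/3) = 76/27.

76/27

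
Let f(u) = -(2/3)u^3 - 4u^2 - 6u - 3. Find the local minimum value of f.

f'(u) = -2u^2 - 8u - 6. Setting f'(u) = 0 gives u ∈ {-3, -1}.
Since f''(u) = -4u - 8, we get f''(-3) = 4 > 0 ⇒ local minimum; f''(-1) = -4 < 0 ⇒ local maximum.
The local minimum is f(-3) = -3.

-3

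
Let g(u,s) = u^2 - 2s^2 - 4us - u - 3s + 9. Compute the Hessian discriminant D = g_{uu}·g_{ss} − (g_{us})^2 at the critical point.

-24

∂g/∂u = 2u - 4s - 1 = 0 and ∂g/∂s = -4u - 4s - 3 = 0, so (u, s) = (-1/3, -5/12).
The Hessian has g_{uu} = 2, g_{ss} = -4, g_{us} = -4, giving D = -24 < 0, so the point is a saddle point.
D = (2)·(-4) − (-4)^2 = -24.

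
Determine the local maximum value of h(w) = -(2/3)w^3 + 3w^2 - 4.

5

h'(w) = -2w^2 + 6w. Setting h'(w) = 0 gives w ∈ {0, 3}.
Second-derivative test with h''(w) = -4w + 6: h''(0) = 6 > 0 ⇒ local minimum; h''(3) = -6 < 0 ⇒ local maximum.
Thus h has its local maximum at w = 3, with value 5.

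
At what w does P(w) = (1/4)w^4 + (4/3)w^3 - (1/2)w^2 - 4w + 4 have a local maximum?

P'(w) = w^3 + 4w^2 - w - 4. Setting P'(w) = 0 gives w ∈ {-4, -1, 1}.
P''(w) = 3w^2 + 8w - 1. P''(-4) = 15 > 0 ⇒ local minimum; P''(-1) = -6 < 0 ⇒ local maximum; P''(1) = 10 > 0 ⇒ local minimum.
Thus P has its local maximum at w = -1, with value 77/12.

-1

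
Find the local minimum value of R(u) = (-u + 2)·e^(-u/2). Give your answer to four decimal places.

-0.2707

By the product rule, R'(u) = ((1/2)u - 2)·e^(-u/2). Since e^(-u/2) > 0, the only critical point is u = 4.
R''(4) has the same sign as 1/2 > 0, so this is a local minimum.
R(4) = (-2)·e^(-2) ≈ -0.2707.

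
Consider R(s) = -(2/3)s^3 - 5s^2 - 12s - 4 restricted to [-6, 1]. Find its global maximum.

The derivative is -2s^2 - 10s - 12, which vanishes at s = -3 and s = -2.
Compare values at every candidate in [-6, 1]: R(-6) = 32, R(-3) = 5, R(-2) = 16/3, R(1) = -65/3.
The maximum over the interval is 32, attained at s = -6.

32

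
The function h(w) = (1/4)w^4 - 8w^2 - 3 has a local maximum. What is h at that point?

h'(w) = w^3 - 16w. Setting h'(w) = 0 gives w ∈ {-4, 0, 4}.
h''(w) = 3w^2 - 16. h''(-4) = 32 > 0 ⇒ local minimum; h''(0) = -16 < 0 ⇒ local maximum; h''(4) = 32 > 0 ⇒ local minimum.
So the local maximum value is h(0) = -3.

-3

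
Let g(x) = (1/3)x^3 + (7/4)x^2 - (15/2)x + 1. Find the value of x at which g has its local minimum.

g'(x) = x^2 + (7/2)x - 15/2. Setting g'(x) = 0 gives x ∈ {-5, 3/2}.
g''(x) = 2x + 7/2. g''(-5) = -13/2 < 0 ⇒ local maximum; g''(3/2) = 13/2 > 0 ⇒ local minimum.
The local minimum is g(3/2) = -83/16.

3/2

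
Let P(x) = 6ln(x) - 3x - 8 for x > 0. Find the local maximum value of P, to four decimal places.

P'(x) = 6/x − 3 = 0 gives x = 2.
P''(x) = -6/x², which is negative for x > 0, so this is a local maximum.
P(2) = 6·ln(2) - 6 - 8 ≈ -9.8411.

-9.8411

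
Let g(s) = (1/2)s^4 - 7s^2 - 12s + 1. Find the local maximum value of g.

13/2

Critical points: g'(s) = 2s^3 - 14s - 12 vanishes at s = -2, -1, 3.
Second-derivative test with g''(s) = 6s^2 - 14: g''(-2) = 10 > 0 ⇒ local minimum; g''(-1) = -8 < 0 ⇒ local maximum; g''(3) = 40 > 0 ⇒ local minimum.
The local maximum is g(-1) = 13/2.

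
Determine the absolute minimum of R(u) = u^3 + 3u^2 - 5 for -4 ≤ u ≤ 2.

Differentiating, R'(u) = 3u^2 + 6u; which vanishes at u = -2 and u = 0.
Evaluating at the critical points and endpoints: R(-4) = -21; R(-2) = -1; R(0) = -5; R(2) = 15.
The minimum over the interval is -21, attained at u = -4.

-21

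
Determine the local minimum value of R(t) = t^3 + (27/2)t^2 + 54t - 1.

-137/2

Critical points: R'(t) = 3t^2 + 27t + 54 vanishes at t = -6, -3.
Second-derivative test with R''(t) = 6t + 27: R''(-6) = -9 < 0 ⇒ local maximum; R''(-3) = 9 > 0 ⇒ local minimum.
Thus R has its local minimum at t = -3, with value -137/2.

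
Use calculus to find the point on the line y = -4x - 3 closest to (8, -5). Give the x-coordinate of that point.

Minimize D(x)^2 = (x - 8)^2 + (-4x + 2)^2.
d/dx[D^2] = 2(x - 8) + 2·(-4)·(-4x + 2) = 0 ⇒ x = 16/17.
Then y = -115/17 and the distance is √(900/17) ≈ 7.2761.

16/17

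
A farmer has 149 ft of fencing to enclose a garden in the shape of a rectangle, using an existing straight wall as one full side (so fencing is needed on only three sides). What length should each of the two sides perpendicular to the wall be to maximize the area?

149/4

Let the sides perpendicular to the wall have length x and the parallel side y, so 2x + y = 149 and the area is A = xy = x(149 − 2x).
A'(x) = 149 − 4x = 0 gives x = 149/4, and A''(x) = −4 < 0 confirms a maximum.
Then y = 149 − 2·149/4 = 149/2 and A = 22201/8.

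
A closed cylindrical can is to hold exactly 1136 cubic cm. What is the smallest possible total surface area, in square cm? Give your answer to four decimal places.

602.6985

With radius r and height h, πr²h = 1136 so h = 1136/(πr²), and S(r) = 2πr² + 2πrh = 2πr² + 2·1136/r.
S'(r) = 4πr − 2·1136/r² = 0 ⇒ r³ = 1136/(2π), so r ≈ 5.6546 and h = 2r ≈ 11.3091.
S''(r) = 4π + 4·1136/r³ > 0, so this is the minimum; S ≈ 602.6985.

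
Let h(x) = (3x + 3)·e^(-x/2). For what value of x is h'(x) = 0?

1

Differentiating with the product rule gives h'(x) = (-(3/2)x + 3/2)·e^(-x/2). Since e^(-x/2) > 0, the only critical point is x = 1.
h''(1) has the same sign as -3/2 < 0, so this is a local maximum.
h(1) = (6)·e^(-1/2) ≈ 3.6392.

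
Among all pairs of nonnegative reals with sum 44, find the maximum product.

With x + y = 44, the product is P(x) = x(44 − x).
P'(x) = 44 − 2x = 0 gives x = 22; P'' = −2 < 0, so this is the maximum.
P = 22·22 = 484.

484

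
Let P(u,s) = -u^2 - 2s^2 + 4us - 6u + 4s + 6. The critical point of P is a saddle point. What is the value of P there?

∂P/∂u = -2u + 4s - 6 = 0 and ∂P/∂s = 4u - 4s + 4 = 0, so (u, s) = (1, 2).
The Hessian has P_{uu} = -2, P_{ss} = -4, P_{us} = 4, giving D = -8 < 0, so the point is a saddle point.
P(1, 2) = 7.

7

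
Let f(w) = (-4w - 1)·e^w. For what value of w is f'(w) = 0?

By the product rule, f'(w) = (-4w - 5)·e^w. Since e^w > 0, the only critical point is w = -5/4.
f''(-5/4) has the same sign as -4 < 0, so this is a local maximum.
f(-5/4) = (4)·e^(-5/4) ≈ 1.1460.

-5/4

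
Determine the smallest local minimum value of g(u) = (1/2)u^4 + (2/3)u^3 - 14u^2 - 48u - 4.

g'(u) = 2u^3 + 2u^2 - 28u - 48 = 0 at u = -3, -2, 4.
Since g''(u) = 6u^2 + 4u - 28, we get g''(-3) = 14 > 0 ⇒ local minimum; g''(-2) = -12 < 0 ⇒ local maximum; g''(4) = 84 > 0 ⇒ local minimum.
Thus g has its smallest local minimum at u = 4, with value -748/3.

-748/3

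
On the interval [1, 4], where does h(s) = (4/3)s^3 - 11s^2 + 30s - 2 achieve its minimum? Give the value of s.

1

The derivative is 4s^2 - 22s + 30, which vanishes at s = 5/2 and s = 3.
Compare values at every candidate in [1, 4]: h(1) = 55/3, h(5/2) = 301/12, h(3) = 25, h(4) = 82/3.
So the minimum is h(1) = 55/3.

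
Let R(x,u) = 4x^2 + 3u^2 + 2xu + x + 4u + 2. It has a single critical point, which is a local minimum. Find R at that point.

∂R/∂x = 8x + 2u + 1 = 0 and ∂R/∂u = 2x + 6u + 4 = 0, so (x, u) = (1/22, -15/22).
The Hessian has R_{xx} = 8, R_{uu} = 6, R_{xu} = 2, giving D = 44 > 0 with R_{xx} > 0, so the point is a local minimum.
R(1/22, -15/22) = 29/44.

29/44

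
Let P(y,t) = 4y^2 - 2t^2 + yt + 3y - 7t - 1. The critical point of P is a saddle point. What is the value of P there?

∂P/∂y = 8y + t + 3 = 0 and ∂P/∂t = y - 4t - 7 = 0, so (y, t) = (-5/33, -59/33).
The Hessian has P_{yy} = 8, P_{tt} = -4, P_{yt} = 1, giving D = -33 < 0, so the point is a saddle point.
P(-5/33, -59/33) = 166/33.

166/33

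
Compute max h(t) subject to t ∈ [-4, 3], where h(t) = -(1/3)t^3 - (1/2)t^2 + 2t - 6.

Differentiating, h'(t) = -t^2 - t + 2; which vanishes at t = -2 and t = 1.
Compare values at every candidate in [-4, 3]: h(-4) = -2/3; h(-2) = -28/3; h(1) = -29/6; h(3) = -27/2.
The maximum over the interval is -2/3, attained at t = -4.

-2/3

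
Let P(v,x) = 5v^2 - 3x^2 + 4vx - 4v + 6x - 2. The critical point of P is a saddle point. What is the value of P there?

∂P/∂v = 10v + 4x - 4 = 0 and ∂P/∂x = 4v - 6x + 6 = 0, so (v, x) = (0, 1).
The Hessian has P_{vv} = 10, P_{xx} = -6, P_{vx} = 4, giving D = -76 < 0, so the point is a saddle point.
P(0, 1) = 1.

1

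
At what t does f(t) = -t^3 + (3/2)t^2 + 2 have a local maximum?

1

Critical points: f'(t) = -3t^2 + 3t vanishes at t = 0, 1.
Since f''(t) = -6t + 3, we get f''(0) = 3 > 0 ⇒ local minimum; f''(1) = -3 < 0 ⇒ local maximum.
The local maximum is f(1) = 5/2.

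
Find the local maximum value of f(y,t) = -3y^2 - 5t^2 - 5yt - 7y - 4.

3

∂f/∂y = -6y - 5t - 7 = 0 and ∂f/∂t = -5y - 10t = 0, so (y, t) = (-2, 1).
The Hessian has f_{yy} = -6, f_{tt} = -10, f_{yt} = -5, giving D = 35 > 0 with f_{yy} < 0, so the point is a local maximum.
f(-2, 1) = 3.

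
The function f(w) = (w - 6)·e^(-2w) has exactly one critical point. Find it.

By the product rule, f'(w) = (-2w + 13)·e^(-2w). Since e^(-2w) > 0, the only critical point is w = 13/2.
f''(13/2) has the same sign as -2 < 0, so this is a local maximum.
f(13/2) = (1/2)·e^(-13) ≈ 0.0000.

13/2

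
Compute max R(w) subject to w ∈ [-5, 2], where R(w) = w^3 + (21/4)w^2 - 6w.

44

The derivative is 3w^2 + (21/2)w - 6, which vanishes at w = -4 and w = 1/2.
Compare values at every candidate in [-5, 2]: R(-5) = 145/4; R(-4) = 44; R(1/2) = -25/16; R(2) = 17.
So the maximum is R(-4) = 44.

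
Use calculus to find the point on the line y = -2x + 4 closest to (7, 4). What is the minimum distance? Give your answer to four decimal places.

6.2610

Minimize D(x)^2 = (x - 7)^2 + (-2x)^2.
d/dx[D^2] = 2(x - 7) + 2·(-2)·(-2x) = 0 ⇒ x = 7/5.
Then y = 6/5 and the distance is √(196/5) ≈ 6.2610.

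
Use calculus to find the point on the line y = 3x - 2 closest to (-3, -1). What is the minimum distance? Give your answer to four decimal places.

3.1623

Minimize D(x)^2 = (x + 3)^2 + (3x - 1)^2.
d/dx[D^2] = 2(x + 3) + 2·3·(3x - 1) = 0 ⇒ x = 0.
Then y = -2 and the distance is √(10) ≈ 3.1623.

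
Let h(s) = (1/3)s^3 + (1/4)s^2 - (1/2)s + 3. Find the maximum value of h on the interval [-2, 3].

51/4

The derivative is s^2 + (1/2)s - 1/2, which vanishes at s = -1 and s = 1/2.
Compare values at every candidate in [-2, 3]: h(-2) = 7/3; h(-1) = 41/12; h(1/2) = 137/48; h(3) = 51/4.
Hence the absolute maximum is 51/4 at s = 3.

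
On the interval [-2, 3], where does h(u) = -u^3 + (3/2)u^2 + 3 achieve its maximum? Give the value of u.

The derivative is -3u^2 + 3u, which vanishes at u = 0 and u = 1.
Candidates: h(-2) = 17, h(0) = 3, h(1) = 7/2, h(3) = -21/2.
So the maximum is h(-2) = 17.

-2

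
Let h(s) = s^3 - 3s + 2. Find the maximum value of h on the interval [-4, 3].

20

h'(s) = 3s^2 - 3, which vanishes at s = -1 and s = 1.
Evaluating at the critical points and endpoints: h(-4) = -50,  h(-1) = 4,  h(1) = 0,  h(3) = 20.
The maximum over the interval is 20, attained at s = 3.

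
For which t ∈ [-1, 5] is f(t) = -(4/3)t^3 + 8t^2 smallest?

The derivative is -4t^2 + 16t, which vanishes at t = 0 and t = 4.
Candidates: f(-1) = 28/3; f(0) = 0; f(4) = 128/3; f(5) = 100/3.
The minimum over the interval is 0, attained at t = 0.

0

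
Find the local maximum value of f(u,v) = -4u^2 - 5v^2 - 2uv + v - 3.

∂f/∂u = -8u - 2v = 0 and ∂f/∂v = -2u - 10v + 1 = 0, so (u, v) = (-1/38, 2/19).
The Hessian has f_{uu} = -8, f_{vv} = -10, f_{uv} = -2, giving D = 76 > 0 with f_{uu} < 0, so the point is a local maximum.
f(-1/38, 2/19) = -56/19.

-56/19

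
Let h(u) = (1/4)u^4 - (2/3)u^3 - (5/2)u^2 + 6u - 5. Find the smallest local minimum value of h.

-53/3

h'(u) = u^3 - 2u^2 - 5u + 6. Setting h'(u) = 0 gives u ∈ {-2, 1, 3}.
Since h''(u) = 3u^2 - 4u - 5, we get h''(-2) = 15 > 0 ⇒ local minimum; h''(1) = -6 < 0 ⇒ local maximum; h''(3) = 10 > 0 ⇒ local minimum.
So the smallest local minimum value is h(-2) = -53/3.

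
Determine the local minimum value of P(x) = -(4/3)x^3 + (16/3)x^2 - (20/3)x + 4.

P'(x) = -4x^2 + (32/3)x - 20/3 = 0 at x = 1, 5/3.
P''(x) = -8x + 32/3. P''(1) = 8/3 > 0 ⇒ local minimum; P''(5/3) = -8/3 < 0 ⇒ local maximum.
Thus P has its local minimum at x = 1, with value 4/3.

4/3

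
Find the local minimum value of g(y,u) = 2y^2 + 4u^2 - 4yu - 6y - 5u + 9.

-85/8

∂g/∂y = 4y - 4u - 6 = 0 and ∂g/∂u = -4y + 8u - 5 = 0, so (y, u) = (17/4, 11/4).
The Hessian has g_{yy} = 4, g_{uu} = 8, g_{yu} = -4, giving D = 16 > 0 with g_{yy} > 0, so the point is a local minimum.
g(17/4, 11/4) = -85/8.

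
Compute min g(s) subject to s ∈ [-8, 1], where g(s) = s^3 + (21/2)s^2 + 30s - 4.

The derivative is 3s^2 + 21s + 30, which vanishes at s = -5 and s = -2.
Compare values at every candidate in [-8, 1]: g(-8) = -84,  g(-5) = -33/2,  g(-2) = -30,  g(1) = 75/2.
Hence the absolute minimum is -84 at s = -8.

-84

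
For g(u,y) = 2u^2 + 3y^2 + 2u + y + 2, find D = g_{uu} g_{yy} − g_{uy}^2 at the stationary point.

∂g/∂u = 4u + 2 = 0 and ∂g/∂y = 6y + 1 = 0, so (u, y) = (-1/2, -1/6).
The Hessian has g_{uu} = 4, g_{yy} = 6, g_{uy} = 0, giving D = 24 > 0 with g_{uu} > 0, so the point is a local minimum.
D = (4)·(6) − (0)^2 = 24.

24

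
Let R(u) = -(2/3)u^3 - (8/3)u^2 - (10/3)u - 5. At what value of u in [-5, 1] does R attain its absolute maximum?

-5

R'(u) = -2u^2 - (16/3)u - 10/3, which vanishes at u = -5/3 and u = -1.
Evaluating at the critical points and endpoints: R(-5) = 85/3; R(-5/3) = -305/81; R(-1) = -11/3; R(1) = -35/3.
So the maximum is R(-5) = 85/3.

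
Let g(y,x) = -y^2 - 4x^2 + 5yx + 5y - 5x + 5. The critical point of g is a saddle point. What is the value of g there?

5

∂g/∂y = -2y + 5x + 5 = 0 and ∂g/∂x = 5y - 8x - 5 = 0, so (y, x) = (-5/3, -5/3).
The Hessian has g_{yy} = -2, g_{xx} = -8, g_{yx} = 5, giving D = -9 < 0, so the point is a saddle point.
g(-5/3, -5/3) = 5.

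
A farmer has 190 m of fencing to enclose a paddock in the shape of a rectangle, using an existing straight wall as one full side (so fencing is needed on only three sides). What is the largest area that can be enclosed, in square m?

Let the sides perpendicular to the wall have length x and the parallel side y, so 2x + y = 190 and the area is A = xy = x(190 − 2x).
A'(x) = 190 − 4x = 0 gives x = 95/2, and A''(x) = −4 < 0 confirms a maximum.
Then y = 190 − 2·95/2 = 95 and A = 9025/2.

9025/2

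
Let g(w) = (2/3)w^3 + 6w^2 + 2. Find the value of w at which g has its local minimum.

Critical points: g'(w) = 2w^2 + 12w vanishes at w = -6, 0.
g''(w) = 4w + 12. g''(-6) = -12 < 0 ⇒ local maximum; g''(0) = 12 > 0 ⇒ local minimum.
Thus g has its local minimum at w = 0, with value 2.

0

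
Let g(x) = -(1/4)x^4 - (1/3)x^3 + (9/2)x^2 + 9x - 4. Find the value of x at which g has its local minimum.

g'(x) = -x^3 - x^2 + 9x + 9. Setting g'(x) = 0 gives x ∈ {-3, -1, 3}.
Since g''(x) = -3x^2 - 2x + 9, we get g''(-3) = -12 < 0 ⇒ local maximum; g''(-1) = 8 > 0 ⇒ local minimum; g''(3) = -24 < 0 ⇒ local maximum.
Thus g has its local minimum at x = -1, with value -101/12.

-1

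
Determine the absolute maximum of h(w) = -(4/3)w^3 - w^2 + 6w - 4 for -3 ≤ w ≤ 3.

Differentiating, h'(w) = -4w^2 - 2w + 6; which vanishes at w = -3/2 and w = 1.
Candidates: h(-3) = 5,  h(-3/2) = -43/4,  h(1) = -1/3,  h(3) = -31.
The maximum over the interval is 5, attained at w = -3.

5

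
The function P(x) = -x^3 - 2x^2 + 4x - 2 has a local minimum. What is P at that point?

P'(x) = -3x^2 - 4x + 4. Setting P'(x) = 0 gives x ∈ {-2, 2/3}.
Second-derivative test with P''(x) = -6x - 4: P''(-2) = 8 > 0 ⇒ local minimum; P''(2/3) = -8 < 0 ⇒ local maximum.
The local minimum is P(-2) = -10.

-10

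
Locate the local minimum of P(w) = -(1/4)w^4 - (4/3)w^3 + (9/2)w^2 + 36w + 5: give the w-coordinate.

P'(w) = -w^3 - 4w^2 + 9w + 36. Setting P'(w) = 0 gives w ∈ {-4, -3, 3}.
Since P''(w) = -3w^2 - 8w + 9, we get P''(-4) = -7 < 0 ⇒ local maximum; P''(-3) = 6 > 0 ⇒ local minimum; P''(3) = -42 < 0 ⇒ local maximum.
The local minimum is P(-3) = -187/4.

-3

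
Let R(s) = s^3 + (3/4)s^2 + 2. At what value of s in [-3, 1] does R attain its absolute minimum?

Differentiating, R'(s) = 3s^2 + (3/2)s; which vanishes at s = -1/2 and s = 0.
Compare values at every candidate in [-3, 1]: R(-3) = -73/4; R(-1/2) = 33/16; R(0) = 2; R(1) = 15/4.
Hence the absolute minimum is -73/4 at s = -3.

-3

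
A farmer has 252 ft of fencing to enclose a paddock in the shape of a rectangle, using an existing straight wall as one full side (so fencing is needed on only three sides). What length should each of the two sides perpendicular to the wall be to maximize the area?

Let the sides perpendicular to the wall have length x and the parallel side y, so 2x + y = 252 and the area is A = xy = x(252 − 2x).
A'(x) = 252 − 4x = 0 gives x = 63, and A''(x) = −4 < 0 confirms a maximum.
Then y = 252 − 2·63 = 126 and A = 7938.

63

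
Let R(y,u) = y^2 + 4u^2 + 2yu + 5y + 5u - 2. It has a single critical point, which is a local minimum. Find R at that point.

-33/4

∂R/∂y = 2y + 2u + 5 = 0 and ∂R/∂u = 2y + 8u + 5 = 0, so (y, u) = (-5/2, 0).
The Hessian has R_{yy} = 2, R_{uu} = 8, R_{yu} = 2, giving D = 12 > 0 with R_{yy} > 0, so the point is a local minimum.
R(-5/2, 0) = -33/4.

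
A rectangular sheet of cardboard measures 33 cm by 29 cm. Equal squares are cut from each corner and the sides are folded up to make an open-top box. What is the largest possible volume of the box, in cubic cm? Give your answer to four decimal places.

2186.1385

With cut size x, the volume is V(x) = x(33 − 2x)(29 − 2x) for 0 < x < 14.5.
V'(x) = 12x^2 − 248x + 957. Setting V'(x) = 0 gives x ≈ 5.1345 (the root in (0, 14.5)).
V''(x) = 24x − 248 is negative there, so this is the maximum; V ≈ 2186.1385.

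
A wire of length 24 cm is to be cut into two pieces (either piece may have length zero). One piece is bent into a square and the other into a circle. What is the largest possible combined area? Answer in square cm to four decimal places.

Let x be the length used for the square. Square side x/4; circle radius (24−x)/(2π).
A(x) = (x/4)² + π·((24−x)/(2π))² = x²/16 + (24−x)²/(4π) for 0 ≤ x ≤ 24. A'(x) = x/8 − (24−x)/(2π) = 0 gives x = 4·24/(π+4) ≈ 13.4424.
A'' > 0, so the interior critical point is a minimum; the maximum is at an endpoint. A(0) = 45.8366 and A(24) = 36.0000, so the largest area is 45.8366.

45.8366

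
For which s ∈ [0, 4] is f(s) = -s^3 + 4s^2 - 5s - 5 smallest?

Differentiating, f'(s) = -3s^2 + 8s - 5; which vanishes at s = 1 and s = 5/3.
Evaluating at the critical points and endpoints: f(0) = -5,  f(1) = -7,  f(5/3) = -185/27,  f(4) = -25.
So the minimum is f(4) = -25.

4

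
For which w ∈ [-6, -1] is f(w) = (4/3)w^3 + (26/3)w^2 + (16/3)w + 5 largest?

-4

f'(w) = 4w^2 + (52/3)w + 16/3, whose only zero in [-6, -1] is w = -4.
Evaluating at the critical points and endpoints: f(-6) = -3,  f(-4) = 37,  f(-1) = 7.
Hence the absolute maximum is 37 at w = -4.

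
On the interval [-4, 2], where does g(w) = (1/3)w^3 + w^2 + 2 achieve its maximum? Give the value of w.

2

Differentiating, g'(w) = w^2 + 2w; which vanishes at w = -2 and w = 0.
Candidates: g(-4) = -10/3, g(-2) = 10/3, g(0) = 2, g(2) = 26/3.
So the maximum is g(2) = 26/3.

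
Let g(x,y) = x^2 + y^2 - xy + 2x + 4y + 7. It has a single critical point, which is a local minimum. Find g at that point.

∂g/∂x = 2x - y + 2 = 0 and ∂g/∂y = -x + 2y + 4 = 0, so (x, y) = (-8/3, -10/3).
The Hessian has g_{xx} = 2, g_{yy} = 2, g_{xy} = -1, giving D = 3 > 0 with g_{xx} > 0, so the point is a local minimum.
g(-8/3, -10/3) = -7/3.

-7/3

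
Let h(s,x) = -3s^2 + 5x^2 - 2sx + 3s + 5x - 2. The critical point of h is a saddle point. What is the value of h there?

∂h/∂s = -6s - 2x + 3 = 0 and ∂h/∂x = -2s + 10x + 5 = 0, so (s, x) = (5/8, -3/8).
The Hessian has h_{ss} = -6, h_{xx} = 10, h_{sx} = -2, giving D = -64 < 0, so the point is a saddle point.
h(5/8, -3/8) = -2.

-2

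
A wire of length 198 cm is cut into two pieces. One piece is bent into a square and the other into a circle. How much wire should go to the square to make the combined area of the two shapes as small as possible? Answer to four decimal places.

Let x be the length used for the square. Square side x/4; circle radius (198−x)/(2π).
A(x) = (x/4)² + π·((198−x)/(2π))² = x²/16 + (198−x)²/(4π) for 0 ≤ x ≤ 198. A'(x) = x/8 − (198−x)/(2π) = 0 gives x = 4·198/(π+4) ≈ 110.8996.
A'' = 1/8 + 1/(2π) > 0, so this gives the minimum combined area; x ≈ 110.8996 cm to the square.

110.8996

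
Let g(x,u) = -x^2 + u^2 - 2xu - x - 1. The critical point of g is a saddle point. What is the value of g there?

∂g/∂x = -2x - 2u - 1 = 0 and ∂g/∂u = -2x + 2u = 0, so (x, u) = (-1/4, -1/4).
The Hessian has g_{xx} = -2, g_{uu} = 2, g_{xu} = -2, giving D = -8 < 0, so the point is a saddle point.
g(-1/4, -1/4) = -7/8.

-7/8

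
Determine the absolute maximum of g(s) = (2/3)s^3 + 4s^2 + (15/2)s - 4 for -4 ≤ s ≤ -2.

Differentiating, g'(s) = 2s^2 + 8s + 15/2; whose only zero in [-4, -2] is s = -5/2.
Candidates: g(-4) = -38/3; g(-5/2) = -49/6; g(-2) = -25/3.
So the maximum is g(-5/2) = -49/6.

-49/6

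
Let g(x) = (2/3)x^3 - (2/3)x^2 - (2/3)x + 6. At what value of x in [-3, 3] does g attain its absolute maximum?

g'(x) = 2x^2 - (4/3)x - 2/3, which vanishes at x = -1/3 and x = 1.
Compare values at every candidate in [-3, 3]: g(-3) = -16; g(-1/3) = 496/81; g(1) = 16/3; g(3) = 16.
Hence the absolute maximum is 16 at x = 3.

3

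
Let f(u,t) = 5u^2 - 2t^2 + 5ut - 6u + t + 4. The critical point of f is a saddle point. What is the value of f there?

∂f/∂u = 10u + 5t - 6 = 0 and ∂f/∂t = 5u - 4t + 1 = 0, so (u, t) = (19/65, 8/13).
The Hessian has f_{uu} = 10, f_{tt} = -4, f_{ut} = 5, giving D = -65 < 0, so the point is a saddle point.
f(19/65, 8/13) = 223/65.

223/65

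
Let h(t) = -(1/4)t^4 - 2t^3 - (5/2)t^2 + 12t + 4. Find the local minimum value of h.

Critical points: h'(t) = -t^3 - 6t^2 - 5t + 12 vanishes at t = -4, -3, 1.
Second-derivative test with h''(t) = -3t^2 - 12t - 5: h''(-4) = -5 < 0 ⇒ local maximum; h''(-3) = 4 > 0 ⇒ local minimum; h''(1) = -20 < 0 ⇒ local maximum.
Thus h has its local minimum at t = -3, with value -83/4.

-83/4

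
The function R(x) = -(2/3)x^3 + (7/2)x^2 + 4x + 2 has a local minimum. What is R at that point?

R'(x) = -2x^2 + 7x + 4. Setting R'(x) = 0 gives x ∈ {-1/2, 4}.
Since R''(x) = -4x + 7, we get R''(-1/2) = 9 > 0 ⇒ local minimum; R''(4) = -9 < 0 ⇒ local maximum.
The local minimum is R(-1/2) = 23/24.

23/24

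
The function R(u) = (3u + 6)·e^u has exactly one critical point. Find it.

-3

By the product rule, R'(u) = (3u + 9)·e^u. Since e^u > 0, the only critical point is u = -3.
R''(-3) has the same sign as 3 > 0, so this is a local minimum.
R(-3) = (-3)·e^(-3) ≈ -0.1494.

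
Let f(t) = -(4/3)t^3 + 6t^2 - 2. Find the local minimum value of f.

Critical points: f'(t) = -4t^2 + 12t vanishes at t = 0, 3.
Since f''(t) = -8t + 12, we get f''(0) = 12 > 0 ⇒ local minimum; f''(3) = -12 < 0 ⇒ local maximum.
So the local minimum value is f(0) = -2.

-2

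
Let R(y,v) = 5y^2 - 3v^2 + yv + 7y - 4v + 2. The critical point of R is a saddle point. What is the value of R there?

∂R/∂y = 10y + v + 7 = 0 and ∂R/∂v = y - 6v - 4 = 0, so (y, v) = (-38/61, -47/61).
The Hessian has R_{yy} = 10, R_{vv} = -6, R_{yv} = 1, giving D = -61 < 0, so the point is a saddle point.
R(-38/61, -47/61) = 83/61.

83/61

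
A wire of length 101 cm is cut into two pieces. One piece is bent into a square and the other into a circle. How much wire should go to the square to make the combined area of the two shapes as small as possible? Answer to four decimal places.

Let x be the length used for the square. Square side x/4; circle radius (101−x)/(2π).
A(x) = (x/4)² + π·((101−x)/(2π))² = x²/16 + (101−x)²/(4π) for 0 ≤ x ≤ 101. A'(x) = x/8 − (101−x)/(2π) = 0 gives x = 4·101/(π+4) ≈ 56.5700.
A'' = 1/8 + 1/(2π) > 0, so this gives the minimum combined area; x ≈ 56.5700 cm to the square.

56.5700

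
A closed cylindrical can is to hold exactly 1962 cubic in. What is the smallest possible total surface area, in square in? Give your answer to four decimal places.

867.5887

With radius r and height h, πr²h = 1962 so h = 1962/(πr²), and S(r) = 2πr² + 2πrh = 2πr² + 2·1962/r.
S'(r) = 4πr − 2·1962/r² = 0 ⇒ r³ = 1962/(2π), so r ≈ 6.7843 and h = 2r ≈ 13.5686.
S''(r) = 4π + 4·1962/r³ > 0, so this is the minimum; S ≈ 867.5887.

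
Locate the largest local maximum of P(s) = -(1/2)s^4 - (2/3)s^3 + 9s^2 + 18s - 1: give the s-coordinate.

P'(s) = -2s^3 - 2s^2 + 18s + 18 = 0 at s = -3, -1, 3.
Second-derivative test with P''(s) = -6s^2 - 4s + 18: P''(-3) = -24 < 0 ⇒ local maximum; P''(-1) = 16 > 0 ⇒ local minimum; P''(3) = -48 < 0 ⇒ local maximum.
So the largest local maximum value is P(3) = 151/2.

3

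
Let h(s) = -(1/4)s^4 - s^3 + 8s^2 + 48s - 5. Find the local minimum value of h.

Critical points: h'(s) = -s^3 - 3s^2 + 16s + 48 vanishes at s = -4, -3, 4.
Second-derivative test with h''(s) = -3s^2 - 6s + 16: h''(-4) = -8 < 0 ⇒ local maximum; h''(-3) = 7 > 0 ⇒ local minimum; h''(4) = -56 < 0 ⇒ local maximum.
Thus h has its local minimum at s = -3, with value -281/4.

-281/4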